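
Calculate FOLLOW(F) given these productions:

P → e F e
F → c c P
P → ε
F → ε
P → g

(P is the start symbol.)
To compute FOLLOW(F), find every occurrence of F on a right-hand side N → α F β: add FIRST(β) \ {ε}, and if β is empty or nullable also add FOLLOW(N). Iterate to a fixed point.

In P → e F e: F is followed by e, add FIRST(e) \ {ε} = { 'e' }

Taking the union: FOLLOW(F) = { 'e' }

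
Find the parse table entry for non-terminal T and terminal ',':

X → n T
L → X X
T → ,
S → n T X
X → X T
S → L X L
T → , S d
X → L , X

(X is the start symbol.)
T → ,, T → , S d

To find M[T, ','], we find productions for T where ',' is in the predict set (PREDICT(N → α) = (FIRST(α) \ {ε}) ∪ (FOLLOW(N) if α ⇒* ε)).

T → ,: PREDICT = { ',' }
  ',' is in predict set, so this production goes in M[T, ',']
T → , S d: PREDICT = { ',' }
  ',' is in predict set, so this production goes in M[T, ',']

M[T, ','] = T → ,, T → , S d  (a multiply-defined cell — the grammar is not LL(1))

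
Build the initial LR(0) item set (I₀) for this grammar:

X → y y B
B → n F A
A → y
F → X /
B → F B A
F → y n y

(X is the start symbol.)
{ [X → . y y B], [X' → . X] }

First, augment the grammar with X' → X
I₀ = CLOSURE({ [X' → . X] }):
  [X' → . X] has the dot before X: add [X → . y y B]
No further items can be added.

I₀ = { [X → . y y B], [X' → . X] }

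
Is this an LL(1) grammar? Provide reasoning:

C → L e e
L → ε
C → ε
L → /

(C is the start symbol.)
Yes, the grammar is LL(1).

Relevant sets:
  FIRST(L) = { '/', ε }
  FOLLOW(C) = { $ }
  FOLLOW(L) = { 'e' }

For C:
  PREDICT(C → L e e) = { '/', 'e' }
  PREDICT(C → ε) = { $ }
For L:
  PREDICT(L → ε) = { 'e' }
  PREDICT(L → '/') = { '/' }

All predict sets are disjoint. The grammar IS LL(1).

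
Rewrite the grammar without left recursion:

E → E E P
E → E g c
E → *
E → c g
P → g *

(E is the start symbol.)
E → * E'
E → c g E'
E' → E P E'
E' → g c E'
E' → ε
P → g *

E is directly left-recursive. The standard transformation for
  A → A α₁ | ... | A α_m | β₁ | ... | β_n
is
  A  → β₁ A' | ... | β_n A'
  A' → α₁ A' | ... | α_m A' | ε

E → * becomes E → * E'
E → c g becomes E → c g E'
E → E E P becomes E' → E P E'
E → E g c becomes E' → g c E'
Add E' → ε

Productions for other non-terminals are unchanged:
  P → g *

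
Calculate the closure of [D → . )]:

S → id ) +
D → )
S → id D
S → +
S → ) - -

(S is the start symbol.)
To compute CLOSURE, for each item [A → α.Bβ] where B is a non-terminal, add [B → .γ] for all productions B → γ; repeat for the newly added items until nothing changes.

Start with: [D → . )]
The dot precedes the terminal ')', so nothing is added.

CLOSURE = { [D → . )] }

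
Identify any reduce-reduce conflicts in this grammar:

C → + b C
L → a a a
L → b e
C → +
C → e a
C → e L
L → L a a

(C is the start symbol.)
No reduce-reduce conflicts

A reduce-reduce conflict occurs when an LR(0) state has two complete items [A → α .] and [B → β .] — both call for a reduction, and with no lookahead the parser cannot choose between them.

Augment with C' → C and build the canonical LR(0) collection (I0 = CLOSURE({[C' → . C]}), then GOTO on every symbol after a dot until no new states appear). It has 14 states:
  I0: { [C → . + b C], [C → . +], [C → . e L], [C → . e a], [C' → . C] }  — shift
  I1: { [C → + . b C], [C → + .] }  — shift, reduce
  I2: { [C' → C .] }  — accept
  I3: { [C → e . L], [C → e . a], [L → . L a a], [L → . a a a], [L → . b e] }  — shift
  I4: { [C → e L .], [L → L . a a] }  — shift, reduce
  I5: { [C → e a .], [L → a . a a] }  — shift, reduce
  I6: { [L → b . e] }  — shift
  I7: { [L → b e .] }  — reduce
  I8: { [L → a a . a] }  — shift
  I9: { [L → a a a .] }  — reduce
  I10: { [L → L a . a] }  — shift
  I11: { [L → L a a .] }  — reduce
  I12: { [C → + b . C], [C → . + b C], [C → . +], [C → . e L], [C → . e a] }  — shift
  I13: { [C → + b C .] }  — reduce

No state contains more than one complete item.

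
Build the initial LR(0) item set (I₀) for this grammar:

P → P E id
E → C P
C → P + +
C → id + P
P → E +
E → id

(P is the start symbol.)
{ [C → . P + +], [C → . id + P], [E → . C P], [E → . id], [P → . E +], [P → . P E id], [P' → . P] }

First, augment the grammar with P' → P
I₀ = CLOSURE({ [P' → . P] }):
  [P' → . P] has the dot before P: add [P → . P E id], [P → . E +]
  [P → . E +] has the dot before E: add [E → . C P], [E → . id]
  [E → . C P] has the dot before C: add [C → . P + +], [C → . id + P]
No further items can be added.

I₀ = { [C → . P + +], [C → . id + P], [E → . C P], [E → . id], [P → . E +], [P → . P E id], [P' → . P] }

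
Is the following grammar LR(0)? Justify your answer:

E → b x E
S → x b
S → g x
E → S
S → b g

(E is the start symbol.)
Yes, the grammar is LR(0)

Augment with E' → E and build the canonical LR(0) collection (I0 = CLOSURE({[E' → . E]}), then GOTO on every symbol after a dot until no new states appear). It has 11 states:
  I0: { [E → . S], [E → . b x E], [E' → . E], [S → . b g], [S → . g x], [S → . x b] }  — shift
  I1: { [E' → E .] }  — accept
  I2: { [E → S .] }  — reduce
  I3: { [E → b . x E], [S → b . g] }  — shift
  I4: { [S → g . x] }  — shift
  I5: { [S → x . b] }  — shift
  I6: { [S → x b .] }  — reduce
  I7: { [S → g x .] }  — reduce
  I8: { [S → b g .] }  — reduce
  I9: { [E → . S], [E → . b x E], [E → b x . E], [S → . b g], [S → . g x], [S → . x b] }  — shift
  I10: { [E → b x E .] }  — reduce

Every state is either a pure shift/goto state or contains exactly one complete item and nothing to shift — no conflicts. The grammar is LR(0).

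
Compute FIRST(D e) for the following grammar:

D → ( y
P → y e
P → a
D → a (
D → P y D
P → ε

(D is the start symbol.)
FIRST sets of the non-terminals involved (from the grammar, by fixed-point iteration):
  FIRST(D) = { '(', 'a', 'y' }

To compute FIRST(D e), process the symbols left to right:
Symbol D is a non-terminal. Add FIRST(D) \ {ε} = { '(', 'a', 'y' }
D is not nullable (ε ∉ FIRST(D)), so stop here.
FIRST(D e) = { '(', 'a', 'y' }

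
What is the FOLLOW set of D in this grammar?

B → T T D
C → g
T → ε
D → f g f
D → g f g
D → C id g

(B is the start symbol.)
{ $ }

To compute FOLLOW(D), find every occurrence of D on a right-hand side N → α D β: add FIRST(β) \ {ε}, and if β is empty or nullable also add FOLLOW(N). Iterate to a fixed point.

In B → T T D: D is at the end, add FOLLOW(B)

The FOLLOW sets referred to above (computed the same way, to a fixed point):
  FOLLOW(B) = { $ }

Taking the union: FOLLOW(D) = { $ }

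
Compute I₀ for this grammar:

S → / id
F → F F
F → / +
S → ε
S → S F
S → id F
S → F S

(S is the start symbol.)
{ [F → . / +], [F → . F F], [S → . / id], [S → . F S], [S → . S F], [S → . id F], [S → .], [S' → . S] }

First, augment the grammar with S' → S
I₀ = CLOSURE({ [S' → . S] }):
  [S' → . S] has the dot before S: add [S → . / id], [S → .], [S → . S F], [S → . id F], [S → . F S]
  [S → . F S] has the dot before F: add [F → . F F], [F → . / +]
No further items can be added.

I₀ = { [F → . / +], [F → . F F], [S → . / id], [S → . F S], [S → . S F], [S → . id F], [S → .], [S' → . S] }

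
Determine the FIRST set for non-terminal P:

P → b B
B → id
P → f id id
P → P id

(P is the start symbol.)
{ 'b', 'f' }

To compute FIRST(P), examine every production with P on the left-hand side, reading each right-hand side left to right until a non-nullable symbol is reached.

From P → b B:
  - b is a terminal: add 'b' and stop
From P → f id id:
  - f is a terminal: add 'f' and stop
From P → P id:
  - P is the symbol being defined: contributes nothing new
    P is not nullable, so stop

Collecting: FIRST(P) = { 'b', 'f' }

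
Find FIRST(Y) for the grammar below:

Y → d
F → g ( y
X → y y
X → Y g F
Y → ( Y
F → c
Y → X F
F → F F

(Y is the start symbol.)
To compute FIRST(Y), examine every production with Y on the left-hand side, reading each right-hand side left to right until a non-nullable symbol is reached.

FIRST sets of the other non-terminals involved (by the same procedure, iterated to a fixed point):
  FIRST(X) = { '(', 'd', 'y' }

From Y → d:
  - d is a terminal: add 'd' and stop
From Y → ( Y:
  - '(' is a terminal: add '(' and stop
From Y → X F:
  - X is a non-terminal: add FIRST(X) \ {ε} = { '(', 'd', 'y' }
    X is not nullable, so stop

Collecting: FIRST(Y) = { '(', 'd', 'y' }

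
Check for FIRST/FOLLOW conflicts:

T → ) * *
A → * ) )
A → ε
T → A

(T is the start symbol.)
Nullable non-terminals: A, T.
FIRST sets used below: FIRST(A) = { '*', ε }

A: nullable alternative(s) A → ε; FOLLOW(A) = { $ }
  A → * ) ): FIRST \ {ε} = { '*' } — disjoint from FOLLOW(A)
  A → ε: FIRST \ {ε} = { } — this is the only nullable alternative, skip

T: nullable alternative(s) T → A; FOLLOW(T) = { $ }
  T → ) * *: FIRST \ {ε} = { ')' } — disjoint from FOLLOW(T)
  T → A: FIRST \ {ε} = { '*' } — this is the only nullable alternative, skip

No FIRST/FOLLOW conflicts found.

Answer: No FIRST/FOLLOW conflicts.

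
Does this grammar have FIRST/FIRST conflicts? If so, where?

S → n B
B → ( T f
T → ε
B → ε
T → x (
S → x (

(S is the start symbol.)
No FIRST/FIRST conflicts.

A FIRST/FIRST conflict occurs when two productions N → α and N → β for the same non-terminal have FIRST(α) ∩ FIRST(β) ≠ ∅ (with ε ∈ FIRST of a nullable right-hand side, so two nullable alternatives also conflict).

Productions for S:
  S → n B: FIRST = { 'n' }
  S → x (: FIRST = { 'x' }
Productions for B:
  B → ( T f: FIRST = { '(' }
  B → ε: FIRST = { ε }
Productions for T:
  T → ε: FIRST = { ε }
  T → x (: FIRST = { 'x' }

All alternatives of each non-terminal have pairwise disjoint FIRST sets.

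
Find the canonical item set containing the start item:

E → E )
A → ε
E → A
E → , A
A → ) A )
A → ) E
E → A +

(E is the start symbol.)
First, augment the grammar with E' → E
I₀ = CLOSURE({ [E' → . E] }):
  [E' → . E] has the dot before E: add [E → . E )], [E → . A], [E → . , A], [E → . A +]
  [E → . A] has the dot before A: add [A → .], [A → . ) A )], [A → . ) E]
No further items can be added.

I₀ = { [A → . ) A )], [A → . ) E], [A → .], [E → . , A], [E → . A +], [E → . A], [E → . E )], [E' → . E] }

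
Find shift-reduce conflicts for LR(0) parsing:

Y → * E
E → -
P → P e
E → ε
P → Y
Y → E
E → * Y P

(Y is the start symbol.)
Yes — I0: [E → .] vs [E → . * Y P]; I1: [E → .] vs [E → . * Y P]; I6: [E → .] vs [E → . * Y P]; I7: [E → * Y P .] vs [P → P . e]

A shift-reduce conflict occurs when an LR(0) state has both:
  - a complete (reduce) item [A → α .] (dot at the end), and
  - a shift item [B → β . c γ] (dot before a terminal).

Augment with Y' → Y and build the canonical LR(0) collection (I0 = CLOSURE({[Y' → . Y]}), then GOTO on every symbol after a dot until no new states appear). It has 10 states:
  I0: { [E → . * Y P], [E → . -], [E → .], [Y → . * E], [Y → . E], [Y' → . Y] }  — shift, reduce
  I1: { [E → * . Y P], [E → . * Y P], [E → . -], [E → .], [Y → * . E], [Y → . * E], [Y → . E] }  — shift, reduce
  I2: { [E → - .] }  — reduce
  I3: { [Y → E .] }  — reduce
  I4: { [Y' → Y .] }  — accept
  I5: { [Y → * E .], [Y → E .] }  — 2 reduces
  I6: { [E → * Y . P], [E → . * Y P], [E → . -], [E → .], [P → . P e], [P → . Y], [Y → . * E], [Y → . E] }  — shift, reduce
  I7: { [E → * Y P .], [P → P . e] }  — shift, reduce
  I8: { [P → Y .] }  — reduce
  I9: { [P → P e .] }  — reduce

I0 contains reduce item [E → .] and shift items [E → . * Y P], [E → . -], [Y → . * E] — shift-reduce conflict.
I1 contains reduce item [E → .] and shift items [E → . * Y P], [E → . -], [Y → . * E] — shift-reduce conflict.
I6 contains reduce item [E → .] and shift items [E → . * Y P], [E → . -], [Y → . * E] — shift-reduce conflict.
I7 contains reduce item [E → * Y P .] and shift item [P → P . e] — shift-reduce conflict.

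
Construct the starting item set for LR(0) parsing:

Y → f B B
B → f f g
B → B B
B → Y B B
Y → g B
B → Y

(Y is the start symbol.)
{ [Y → . f B B], [Y → . g B], [Y' → . Y] }

First, augment the grammar with Y' → Y
I₀ = CLOSURE({ [Y' → . Y] }):
  [Y' → . Y] has the dot before Y: add [Y → . f B B], [Y → . g B]
No further items can be added.

I₀ = { [Y → . f B B], [Y → . g B], [Y' → . Y] }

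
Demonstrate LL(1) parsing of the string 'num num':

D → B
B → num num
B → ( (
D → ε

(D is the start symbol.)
LL(1) parsing maintains a stack (initially the start symbol over $) and the input. At each step: if the stack top is a terminal, match it against the current input token; if it is a non-terminal N, replace it with the RHS of M[N, lookahead] (the unique production whose predict set contains the lookahead).

Stack is shown with the top on the left.

Stack      Input      Action
----------------------------
D $        num num $  output D → B
B $        num num $  output B → num num
num num $  num num $  match 'num'
num $      num $      match 'num'
$          $          accept

The string is accepted.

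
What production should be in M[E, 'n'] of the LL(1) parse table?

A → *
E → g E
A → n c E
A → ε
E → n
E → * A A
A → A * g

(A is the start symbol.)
To find M[E, 'n'], we find productions for E where 'n' is in the predict set (PREDICT(N → α) = (FIRST(α) \ {ε}) ∪ (FOLLOW(N) if α ⇒* ε)).

E → g E: PREDICT = { 'g' }
E → n: PREDICT = { 'n' }
  'n' is in predict set, so this production goes in M[E, 'n']
E → * A A: PREDICT = { '*' }

M[E, 'n'] = E → n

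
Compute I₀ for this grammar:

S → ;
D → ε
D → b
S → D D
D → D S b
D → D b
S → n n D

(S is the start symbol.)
{ [D → . D S b], [D → . D b], [D → . b], [D → .], [S → . ;], [S → . D D], [S → . n n D], [S' → . S] }

First, augment the grammar with S' → S
I₀ = CLOSURE({ [S' → . S] }):
  [S' → . S] has the dot before S: add [S → . ;], [S → . D D], [S → . n n D]
  [S → . D D] has the dot before D: add [D → .], [D → . b], [D → . D S b], [D → . D b]
No further items can be added.

I₀ = { [D → . D S b], [D → . D b], [D → . b], [D → .], [S → . ;], [S → . D D], [S → . n n D], [S' → . S] }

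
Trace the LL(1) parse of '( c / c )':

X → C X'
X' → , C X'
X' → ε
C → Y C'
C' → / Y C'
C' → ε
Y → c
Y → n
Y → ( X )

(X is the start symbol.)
LL(1) parsing maintains a stack (initially the start symbol over $) and the input. At each step: if the stack top is a terminal, match it against the current input token; if it is a non-terminal N, replace it with the RHS of M[N, lookahead] (the unique production whose predict set contains the lookahead).

Stack is shown with the top on the left.

Stack                Input        Action
----------------------------------------
X $                  ( c / c ) $  output X → C X'
C X' $               ( c / c ) $  output C → Y C'
Y C' X' $            ( c / c ) $  output Y → ( X )
( X ) C' X' $        ( c / c ) $  match '('
X ) C' X' $          c / c ) $    output X → C X'
C X' ) C' X' $       c / c ) $    output C → Y C'
Y C' X' ) C' X' $    c / c ) $    output Y → c
c C' X' ) C' X' $    c / c ) $    match 'c'
C' X' ) C' X' $      / c ) $      output C' → / Y C'
/ Y C' X' ) C' X' $  / c ) $      match '/'
Y C' X' ) C' X' $    c ) $        output Y → c
c C' X' ) C' X' $    c ) $        match 'c'
C' X' ) C' X' $      ) $          output C' → ε
X' ) C' X' $         ) $          output X' → ε
) C' X' $            ) $          match ')'
C' X' $              $            output C' → ε
X' $                 $            output X' → ε
$                    $            accept

The string is accepted.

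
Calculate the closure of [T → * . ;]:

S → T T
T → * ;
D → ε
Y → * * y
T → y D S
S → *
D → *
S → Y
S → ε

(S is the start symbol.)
To compute CLOSURE, for each item [A → α.Bβ] where B is a non-terminal, add [B → .γ] for all productions B → γ; repeat for the newly added items until nothing changes.

Start with: [T → * . ;]
The dot precedes the terminal ';', so nothing is added.

CLOSURE = { [T → * . ;] }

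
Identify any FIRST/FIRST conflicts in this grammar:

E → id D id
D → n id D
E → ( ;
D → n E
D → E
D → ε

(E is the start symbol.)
Yes. D → n id D / D → n E on { 'n' }

A FIRST/FIRST conflict occurs when two productions N → α and N → β for the same non-terminal have FIRST(α) ∩ FIRST(β) ≠ ∅ (with ε ∈ FIRST of a nullable right-hand side, so two nullable alternatives also conflict).

FIRST sets of the non-terminals at (or reachable through a nullable prefix from) the front of some alternative:
  FIRST(E) = { '(', 'id' }

Productions for E:
  E → id D id: FIRST = { 'id' }
  E → ( ;: FIRST = { '(' }
Productions for D:
  D → n id D: FIRST = { 'n' }
  D → n E: FIRST = { 'n' }
  D → E: FIRST = { '(', 'id' }
  D → ε: FIRST = { ε }

Conflict for D: D → n id D and D → n E
  Overlap: { 'n' }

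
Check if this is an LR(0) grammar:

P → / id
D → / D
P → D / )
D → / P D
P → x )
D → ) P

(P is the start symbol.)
No. Shift-reduce conflict between [D → / D .] and [P → D . / )]

A grammar is LR(0) if no state in the canonical LR(0) collection has:
  - both a shift item (dot before a terminal) and a complete item (shift-reduce conflict), or
  - two or more complete items (reduce-reduce conflict; the accept item [P' → P .] counts as a complete item here).

Augment with P' → P and build the canonical LR(0) collection (I0 = CLOSURE({[P' → . P]}), then GOTO on every symbol after a dot until no new states appear). It has 15 states:
  I0: { [D → . ) P], [D → . / D], [D → . / P D], [P → . / id], [P → . D / )], [P → . x )], [P' → . P] }  — shift
  I1: { [D → ) . P], [D → . ) P], [D → . / D], [D → . / P D], [P → . / id], [P → . D / )], [P → . x )] }  — shift
  I2: { [D → . ) P], [D → . / D], [D → . / P D], [D → / . D], [D → / . P D], [P → . / id], [P → . D / )], [P → . x )], [P → / . id] }  — shift
  I3: { [P → D . / )] }  — shift
  I4: { [P' → P .] }  — accept
  I5: { [P → x . )] }  — shift
  I6: { [P → x ) .] }  — reduce
  I7: { [P → D / . )] }  — shift
  I8: { [P → D / ) .] }  — reduce
  I9: { [D → / D .], [P → D . / )] }  — shift, reduce
  I10: { [D → . ) P], [D → . / D], [D → . / P D], [D → / P . D] }  — shift
  I11: { [P → / id .] }  — reduce
  I12: { [D → . ) P], [D → . / D], [D → . / P D], [D → / . D], [D → / . P D], [P → . / id], [P → . D / )], [P → . x )] }  — shift
  I13: { [D → / P D .] }  — reduce
  I14: { [D → ) P .] }  — reduce

Conflict in state I9:
  Shift-reduce conflict between [D → / D .] and [P → D . / )]
So the grammar is NOT LR(0).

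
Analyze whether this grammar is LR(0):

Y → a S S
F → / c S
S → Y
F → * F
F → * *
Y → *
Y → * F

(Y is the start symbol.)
Augment with Y' → Y and build the canonical LR(0) collection (I0 = CLOSURE({[Y' → . Y]}), then GOTO on every symbol after a dot until no new states appear). It has 14 states:
  I0: { [Y → . * F], [Y → . *], [Y → . a S S], [Y' → . Y] }  — shift
  I1: { [F → . * *], [F → . * F], [F → . / c S], [Y → * . F], [Y → * .] }  — shift, reduce
  I2: { [Y' → Y .] }  — accept
  I3: { [S → . Y], [Y → . * F], [Y → . *], [Y → . a S S], [Y → a . S S] }  — shift
  I4: { [S → . Y], [Y → . * F], [Y → . *], [Y → . a S S], [Y → a S . S] }  — shift
  I5: { [S → Y .] }  — reduce
  I6: { [Y → a S S .] }  — reduce
  I7: { [F → * . *], [F → * . F], [F → . * *], [F → . * F], [F → . / c S] }  — shift
  I8: { [F → / . c S] }  — shift
  I9: { [Y → * F .] }  — reduce
  I10: { [F → / c . S], [S → . Y], [Y → . * F], [Y → . *], [Y → . a S S] }  — shift
  I11: { [F → / c S .] }  — reduce
  I12: { [F → * * .], [F → * . *], [F → * . F], [F → . * *], [F → . * F], [F → . / c S] }  — shift, reduce
  I13: { [F → * F .] }  — reduce

Conflict in state I1:
  Shift-reduce conflict between [Y → * .] and [F → . * *]
So the grammar is NOT LR(0).

Answer: No. Shift-reduce conflict between [Y → * .] and [F → . * *]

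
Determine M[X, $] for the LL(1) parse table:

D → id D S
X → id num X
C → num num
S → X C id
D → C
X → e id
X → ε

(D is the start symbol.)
Empty (error entry)

To find M[X, $], we find productions for X where $ is in the predict set (PREDICT(N → α) = (FIRST(α) \ {ε}) ∪ (FOLLOW(N) if α ⇒* ε)).

Relevant sets:
  FOLLOW(X) = { 'num' }

X → id num X: PREDICT = { 'id' }
X → e id: PREDICT = { 'e' }
X → ε: PREDICT = { 'num' }

M[X, $] is empty (no production applies)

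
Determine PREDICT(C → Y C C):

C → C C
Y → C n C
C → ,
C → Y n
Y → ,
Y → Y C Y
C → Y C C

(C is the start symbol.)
PREDICT(C → Y C C) = (FIRST(RHS) \ {ε}) ∪ (FOLLOW(C) if ε ∈ FIRST(RHS), i.e. RHS ⇒* ε)
FIRST(Y) = { ',' }
FIRST(Y C C) = { ',' }
ε ∉ FIRST(Y C C), so FOLLOW(C) is not added.
PREDICT(C → Y C C) = { ',' }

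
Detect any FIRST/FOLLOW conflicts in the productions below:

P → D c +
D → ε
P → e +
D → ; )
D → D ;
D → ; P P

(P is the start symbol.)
Yes. D → ';' ')' with FOLLOW(D) on { ';' }; D → D ';' with FOLLOW(D) on { ';' }; D → ';' P P with FOLLOW(D) on { ';' }

A FIRST/FOLLOW conflict occurs when a non-terminal N has a nullable alternative N → β (β ⇒* ε) and another alternative N → α with FIRST(α) ∩ FOLLOW(N) ≠ ∅: on such a lookahead the parser cannot decide between expanding α and letting N vanish via β.

Nullable non-terminals: D.
FIRST sets used below: FIRST(D) = { ';', ε }

D: nullable alternative(s) D → ε; FOLLOW(D) = { ';', 'c' }
  D → ε: FIRST \ {ε} = { } — this is the only nullable alternative, skip
  D → ; ): FIRST \ {ε} = { ';' } — overlaps FOLLOW(D) on { ';' }: CONFLICT
  D → D ;: FIRST \ {ε} = { ';' } — overlaps FOLLOW(D) on { ';' }: CONFLICT
  D → ; P P: FIRST \ {ε} = { ';' } — overlaps FOLLOW(D) on { ';' }: CONFLICT

P has no nullable alternative, so no FIRST/FOLLOW check is needed there.

So the grammar has 3 FIRST/FOLLOW conflicts (marked CONFLICT above).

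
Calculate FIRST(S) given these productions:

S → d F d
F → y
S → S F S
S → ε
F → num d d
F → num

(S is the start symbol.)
{ 'd', 'num', 'y', ε }

FIRST sets of the other non-terminals involved (by the same procedure, iterated to a fixed point):
  FIRST(F) = { 'num', 'y' }

From S → d F d:
  - d is a terminal: add 'd' and stop
From S → S F S:
  - S is the symbol being defined: contributes nothing new
    S is nullable, so continue to the next symbol
  - F is a non-terminal: add FIRST(F) \ {ε} = { 'num', 'y' }
    F is not nullable, so stop
From S → ε:
  - ε-production, so ε ∈ FIRST(S)

Collecting: FIRST(S) = { 'd', 'num', 'y', ε }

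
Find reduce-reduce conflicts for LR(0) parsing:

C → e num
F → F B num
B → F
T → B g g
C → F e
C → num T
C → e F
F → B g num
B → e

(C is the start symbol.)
Augment with C' → C and build the canonical LR(0) collection (I0 = CLOSURE({[C' → . C]}), then GOTO on every symbol after a dot until no new states appear). It has 19 states:
  I0: { [B → . F], [B → . e], [C → . F e], [C → . e F], [C → . e num], [C → . num T], [C' → . C], [F → . B g num], [F → . F B num] }  — shift
  I1: { [F → B . g num] }  — shift
  I2: { [C' → C .] }  — accept
  I3: { [B → . F], [B → . e], [B → F .], [C → F . e], [F → . B g num], [F → . F B num], [F → F . B num] }  — shift, reduce
  I4: { [B → . F], [B → . e], [B → e .], [C → e . F], [C → e . num], [F → . B g num], [F → . F B num] }  — shift, reduce
  I5: { [B → . F], [B → . e], [C → num . T], [F → . B g num], [F → . F B num], [T → . B g g] }  — shift
  I6: { [F → B . g num], [T → B . g g] }  — shift
  I7: { [B → . F], [B → . e], [B → F .], [F → . B g num], [F → . F B num], [F → F . B num] }  — shift, reduce
  I8: { [C → num T .] }  — reduce
  I9: { [B → e .] }  — reduce
  I10: { [F → B . g num], [F → F B . num] }  — shift
  I11: { [F → B g . num] }  — shift
  I12: { [F → F B num .] }  — reduce
  I13: { [F → B g num .] }  — reduce
  I14: { [F → B g . num], [T → B g . g] }  — shift
  I15: { [T → B g g .] }  — reduce
  I16: { [B → . F], [B → . e], [B → F .], [C → e F .], [F → . B g num], [F → . F B num], [F → F . B num] }  — shift, 2 reduces
  I17: { [C → e num .] }  — reduce
  I18: { [B → e .], [C → F e .] }  — 2 reduces

I16 contains complete items [B → F .], [C → e F .] — reduce-reduce conflict.
I18 contains complete items [B → e .], [C → F e .] — reduce-reduce conflict.

Answer: Yes — I16: [B → F .] vs [C → e F .]; I18: [B → e .] vs [C → F e .]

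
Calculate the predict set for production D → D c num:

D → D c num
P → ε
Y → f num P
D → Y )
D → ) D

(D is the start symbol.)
PREDICT(D → D c num) = (FIRST(RHS) \ {ε}) ∪ (FOLLOW(D) if ε ∈ FIRST(RHS), i.e. RHS ⇒* ε)
FIRST(D) = { ')', 'f' }
FIRST(D c num) = { ')', 'f' }
ε ∉ FIRST(D c num), so FOLLOW(D) is not added.
PREDICT(D → D c num) = { ')', 'f' }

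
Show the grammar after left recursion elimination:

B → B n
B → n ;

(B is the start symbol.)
B → n ; B'
B' → n B'
B' → ε

B is directly left-recursive. The standard transformation for
  A → A α₁ | ... | A α_m | β₁ | ... | β_n
is
  A  → β₁ A' | ... | β_n A'
  A' → α₁ A' | ... | α_m A' | ε

B → n ; becomes B → n ; B'
B → B n becomes B' → n B'
Add B' → ε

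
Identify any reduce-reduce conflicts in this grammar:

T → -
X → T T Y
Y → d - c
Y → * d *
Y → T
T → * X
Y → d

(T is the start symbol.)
No reduce-reduce conflicts

Augment with T' → T and build the canonical LR(0) collection (I0 = CLOSURE({[T' → . T]}), then GOTO on every symbol after a dot until no new states appear). It has 15 states:
  I0: { [T → . * X], [T → . -], [T' → . T] }  — shift
  I1: { [T → * . X], [T → . * X], [T → . -], [X → . T T Y] }  — shift
  I2: { [T → - .] }  — reduce
  I3: { [T' → T .] }  — accept
  I4: { [T → . * X], [T → . -], [X → T . T Y] }  — shift
  I5: { [T → * X .] }  — reduce
  I6: { [T → . * X], [T → . -], [X → T T . Y], [Y → . * d *], [Y → . T], [Y → . d - c], [Y → . d] }  — shift
  I7: { [T → * . X], [T → . * X], [T → . -], [X → . T T Y], [Y → * . d *] }  — shift
  I8: { [Y → T .] }  — reduce
  I9: { [X → T T Y .] }  — reduce
  I10: { [Y → d . - c], [Y → d .] }  — shift, reduce
  I11: { [Y → d - . c] }  — shift
  I12: { [Y → d - c .] }  — reduce
  I13: { [Y → * d . *] }  — shift
  I14: { [Y → * d * .] }  — reduce

No state contains more than one complete item.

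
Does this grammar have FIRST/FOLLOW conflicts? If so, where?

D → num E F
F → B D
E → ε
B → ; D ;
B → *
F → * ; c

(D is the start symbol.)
A FIRST/FOLLOW conflict occurs when a non-terminal N has a nullable alternative N → β (β ⇒* ε) and another alternative N → α with FIRST(α) ∩ FOLLOW(N) ≠ ∅: on such a lookahead the parser cannot decide between expanding α and letting N vanish via β.

Nullable non-terminals: E.
E has a nullable alternative but only one production, so nothing to check.

B, D, F have no nullable alternative, so no FIRST/FOLLOW check is needed there.

No FIRST/FOLLOW conflicts found.

Answer: No FIRST/FOLLOW conflicts.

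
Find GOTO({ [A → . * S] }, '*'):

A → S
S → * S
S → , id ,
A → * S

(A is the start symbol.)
{ [A → * . S], [S → . * S], [S → . , id ,] }

GOTO(I, '*') = CLOSURE({ [A → αX.β] : [A → α.Xβ] ∈ I, X = '*' })

Items with dot before '*', with the dot advanced:
  [A → . * S] → [A → * . S]
Closure of the advanced items:
  [A → * . S] has the dot before S: add [S → . * S], [S → . , id ,]

GOTO = { [A → * . S], [S → . * S], [S → . , id ,] }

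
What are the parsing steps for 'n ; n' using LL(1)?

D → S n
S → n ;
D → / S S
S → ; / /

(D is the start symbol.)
LL(1) parsing maintains a stack (initially the start symbol over $) and the input. At each step: if the stack top is a terminal, match it against the current input token; if it is a non-terminal N, replace it with the RHS of M[N, lookahead] (the unique production whose predict set contains the lookahead).

Stack is shown with the top on the left.

Stack    Input    Action
------------------------
D $      n ; n $  output D → S n
S n $    n ; n $  output S → n ;
n ; n $  n ; n $  match 'n'
; n $    ; n $    match ';'
n $      n $      match 'n'
$        $        accept

The string is accepted.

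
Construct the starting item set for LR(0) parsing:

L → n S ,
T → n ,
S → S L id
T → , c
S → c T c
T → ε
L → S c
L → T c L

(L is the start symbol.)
{ [L → . S c], [L → . T c L], [L → . n S ,], [L' → . L], [S → . S L id], [S → . c T c], [T → . , c], [T → . n ,], [T → .] }

First, augment the grammar with L' → L
I₀ = CLOSURE({ [L' → . L] }):
  [L' → . L] has the dot before L: add [L → . n S ,], [L → . S c], [L → . T c L]
  [L → . S c] has the dot before S: add [S → . S L id], [S → . c T c]
  [L → . T c L] has the dot before T: add [T → . n ,], [T → . , c], [T → .]
No further items can be added.

I₀ = { [L → . S c], [L → . T c L], [L → . n S ,], [L' → . L], [S → . S L id], [S → . c T c], [T → . , c], [T → . n ,], [T → .] }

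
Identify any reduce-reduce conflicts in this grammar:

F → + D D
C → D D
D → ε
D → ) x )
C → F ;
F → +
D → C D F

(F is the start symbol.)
Yes — I1: [D → .] vs [F → + .]; I8: [C → D D .] vs [D → .]; I9: [C → D D .] vs [D → .]

Augment with F' → F and build the canonical LR(0) collection (I0 = CLOSURE({[F' → . F]}), then GOTO on every symbol after a dot until no new states appear). It has 14 states:
  I0: { [F → . + D D], [F → . +], [F' → . F] }  — shift
  I1: { [C → . D D], [C → . F ;], [D → . ) x )], [D → . C D F], [D → .], [F → + . D D], [F → + .], [F → . + D D], [F → . +] }  — shift, 2 reduces
  I2: { [F' → F .] }  — accept
  I3: { [D → ) . x )] }  — shift
  I4: { [C → . D D], [C → . F ;], [D → . ) x )], [D → . C D F], [D → .], [D → C . D F], [F → . + D D], [F → . +] }  — shift, reduce
  I5: { [C → . D D], [C → . F ;], [C → D . D], [D → . ) x )], [D → . C D F], [D → .], [F → + D . D], [F → . + D D], [F → . +] }  — shift, reduce
  I6: { [C → F . ;] }  — shift
  I7: { [C → F ; .] }  — reduce
  I8: { [C → . D D], [C → . F ;], [C → D . D], [C → D D .], [D → . ) x )], [D → . C D F], [D → .], [F → + D D .], [F → . + D D], [F → . +] }  — shift, 3 reduces
  I9: { [C → . D D], [C → . F ;], [C → D . D], [C → D D .], [D → . ) x )], [D → . C D F], [D → .], [F → . + D D], [F → . +] }  — shift, 2 reduces
  I10: { [C → . D D], [C → . F ;], [C → D . D], [D → . ) x )], [D → . C D F], [D → .], [D → C D . F], [F → . + D D], [F → . +] }  — shift, reduce
  I11: { [C → F . ;], [D → C D F .] }  — shift, reduce
  I12: { [D → ) x . )] }  — shift
  I13: { [D → ) x ) .] }  — reduce

I1 contains complete items [D → .], [F → + .] — reduce-reduce conflict.
I8 contains complete items [C → D D .], [D → .], [F → + D D .] — reduce-reduce conflict.
I9 contains complete items [C → D D .], [D → .] — reduce-reduce conflict.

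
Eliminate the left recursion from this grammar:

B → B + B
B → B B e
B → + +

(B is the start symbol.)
B → + + B'
B' → + B B'
B' → B e B'
B' → ε

B is directly left-recursive. The standard transformation for
  A → A α₁ | ... | A α_m | β₁ | ... | β_n
is
  A  → β₁ A' | ... | β_n A'
  A' → α₁ A' | ... | α_m A' | ε

B → + + becomes B → + + B'
B → B + B becomes B' → + B B'
B → B B e becomes B' → B e B'
Add B' → ε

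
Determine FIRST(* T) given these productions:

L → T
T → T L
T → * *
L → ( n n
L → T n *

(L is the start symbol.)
To compute FIRST(* T), process the symbols left to right:
Symbol * is a terminal. Add '*' and stop.
FIRST(* T) = { '*' }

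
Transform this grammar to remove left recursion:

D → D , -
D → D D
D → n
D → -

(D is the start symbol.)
D → n D'
D → - D'
D' → , - D'
D' → D D'
D' → ε

D is directly left-recursive. The standard transformation for
  A → A α₁ | ... | A α_m | β₁ | ... | β_n
is
  A  → β₁ A' | ... | β_n A'
  A' → α₁ A' | ... | α_m A' | ε

D → n becomes D → n D'
D → - becomes D → - D'
D → D , - becomes D' → , - D'
D → D D becomes D' → D D'
Add D' → ε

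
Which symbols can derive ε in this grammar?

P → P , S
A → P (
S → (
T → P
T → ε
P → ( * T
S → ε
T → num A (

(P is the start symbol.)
{ 'S', 'T' }

ε-productions: T → ε, S → ε
So T, S are immediately nullable.
No further non-terminal can be added: every production for the remaining non-terminals contains a terminal or a non-nullable non-terminal.
Nullable = { 'S', 'T' }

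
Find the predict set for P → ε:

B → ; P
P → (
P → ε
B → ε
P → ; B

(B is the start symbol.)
PREDICT(P → ε) = (FIRST(RHS) \ {ε}) ∪ (FOLLOW(P) if ε ∈ FIRST(RHS), i.e. RHS ⇒* ε)
The right-hand side is ε (FIRST(ε) = { ε }), so the predict set is FOLLOW(P) = { $ }
PREDICT(P → ε) = { $ }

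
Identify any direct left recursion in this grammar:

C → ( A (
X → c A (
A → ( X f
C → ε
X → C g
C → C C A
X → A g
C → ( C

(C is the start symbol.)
Yes, C is left-recursive

Direct left recursion occurs when N → N α for some non-terminal N (the right-hand side begins with the left-hand side itself).

C → ( A (: starts with '('
X → c A (: starts with c
A → ( X f: starts with '('
C → ε: starts with ε
X → C g: starts with C
C → C C A: LEFT RECURSIVE (starts with C)
X → A g: starts with A
C → ( C: starts with '('

The grammar has direct left recursion on: C.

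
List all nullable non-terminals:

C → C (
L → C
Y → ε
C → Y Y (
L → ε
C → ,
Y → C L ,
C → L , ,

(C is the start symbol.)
{ 'L', 'Y' }

ε-productions: Y → ε, L → ε
So Y, L are immediately nullable.
No further non-terminal can be added: every production for the remaining non-terminals contains a terminal or a non-nullable non-terminal.
Nullable = { 'L', 'Y' }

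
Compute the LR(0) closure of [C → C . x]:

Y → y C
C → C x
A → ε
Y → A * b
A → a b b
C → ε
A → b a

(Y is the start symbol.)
To compute CLOSURE, for each item [A → α.Bβ] where B is a non-terminal, add [B → .γ] for all productions B → γ; repeat for the newly added items until nothing changes.

Start with: [C → C . x]
The dot precedes the terminal x, so nothing is added.

CLOSURE = { [C → C . x] }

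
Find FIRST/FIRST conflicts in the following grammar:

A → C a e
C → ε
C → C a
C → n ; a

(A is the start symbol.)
A FIRST/FIRST conflict occurs when two productions N → α and N → β for the same non-terminal have FIRST(α) ∩ FIRST(β) ≠ ∅ (with ε ∈ FIRST of a nullable right-hand side, so two nullable alternatives also conflict).

FIRST sets of the non-terminals at (or reachable through a nullable prefix from) the front of some alternative:
  FIRST(C) = { 'a', 'n', ε }

Productions for C:
  C → ε: FIRST = { ε }
  C → C a: FIRST = { 'a', 'n' }
  C → n ; a: FIRST = { 'n' }
A has only one production, so no FIRST/FIRST conflict is possible there.

Conflict for C: C → C a and C → n ; a
  Overlap: { 'n' }

Answer: Yes. C → C a / C → n ';' a on { 'n' }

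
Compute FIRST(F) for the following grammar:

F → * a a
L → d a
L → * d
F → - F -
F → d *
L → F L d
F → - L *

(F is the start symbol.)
{ '*', '-', 'd' }

To compute FIRST(F), examine every production with F on the left-hand side, reading each right-hand side left to right until a non-nullable symbol is reached.

From F → * a a:
  - '*' is a terminal: add '*' and stop
From F → - F -:
  - '-' is a terminal: add '-' and stop
From F → d *:
  - d is a terminal: add 'd' and stop
From F → - L *:
  - '-' is a terminal: add '-' and stop

Collecting: FIRST(F) = { '*', '-', 'd' }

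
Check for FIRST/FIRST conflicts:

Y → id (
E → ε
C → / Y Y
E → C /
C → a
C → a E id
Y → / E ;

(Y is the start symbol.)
Yes. C → a / C → a E id on { 'a' }

A FIRST/FIRST conflict occurs when two productions N → α and N → β for the same non-terminal have FIRST(α) ∩ FIRST(β) ≠ ∅ (with ε ∈ FIRST of a nullable right-hand side, so two nullable alternatives also conflict).

FIRST sets of the non-terminals at (or reachable through a nullable prefix from) the front of some alternative:
  FIRST(C) = { '/', 'a' }

Productions for Y:
  Y → id (: FIRST = { 'id' }
  Y → / E ;: FIRST = { '/' }
Productions for E:
  E → ε: FIRST = { ε }
  E → C /: FIRST = { '/', 'a' }
Productions for C:
  C → / Y Y: FIRST = { '/' }
  C → a: FIRST = { 'a' }
  C → a E id: FIRST = { 'a' }

Conflict for C: C → a and C → a E id
  Overlap: { 'a' }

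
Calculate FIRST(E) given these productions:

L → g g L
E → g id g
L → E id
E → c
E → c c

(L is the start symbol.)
{ 'c', 'g' }

To compute FIRST(E), examine every production with E on the left-hand side, reading each right-hand side left to right until a non-nullable symbol is reached.

From E → g id g:
  - g is a terminal: add 'g' and stop
From E → c:
  - c is a terminal: add 'c' and stop
From E → c c:
  - c is a terminal: add 'c' and stop

Collecting: FIRST(E) = { 'c', 'g' }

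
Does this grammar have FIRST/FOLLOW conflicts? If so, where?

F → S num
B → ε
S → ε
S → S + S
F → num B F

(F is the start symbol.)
Nullable non-terminals: B, S.
FIRST sets used below: FIRST(S) = { '+', ε }
B has a nullable alternative but only one production, so nothing to check.

S: nullable alternative(s) S → ε; FOLLOW(S) = { '+', 'num' }
  S → ε: FIRST \ {ε} = { } — this is the only nullable alternative, skip
  S → S + S: FIRST \ {ε} = { '+' } — overlaps FOLLOW(S) on { '+' }: CONFLICT

F has no nullable alternative, so no FIRST/FOLLOW check is needed there.

So the grammar has 1 FIRST/FOLLOW conflict (marked CONFLICT above).

Answer: Yes. S → S '+' S with FOLLOW(S) on { '+' }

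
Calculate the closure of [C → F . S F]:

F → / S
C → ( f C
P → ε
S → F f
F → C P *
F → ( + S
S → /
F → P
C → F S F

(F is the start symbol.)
To compute CLOSURE, for each item [A → α.Bβ] where B is a non-terminal, add [B → .γ] for all productions B → γ; repeat for the newly added items until nothing changes.

Start with: [C → F . S F]
  [C → F . S F] has the dot before S: add [S → . F f], [S → . /]
  [S → . F f] has the dot before F: add [F → . / S], [F → . C P *], [F → . ( + S], [F → . P]
  [F → . C P *] has the dot before C: add [C → . ( f C], [C → . F S F]
  [F → . P] has the dot before P: add [P → .]
No further items can be added.

CLOSURE = { [C → . ( f C], [C → . F S F], [C → F . S F], [F → . ( + S], [F → . / S], [F → . C P *], [F → . P], [P → .], [S → . /], [S → . F f] }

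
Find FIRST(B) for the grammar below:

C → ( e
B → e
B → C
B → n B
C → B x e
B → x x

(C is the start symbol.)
To compute FIRST(B), examine every production with B on the left-hand side, reading each right-hand side left to right until a non-nullable symbol is reached.

FIRST sets of the other non-terminals involved (by the same procedure, iterated to a fixed point):
  FIRST(C) = { '(', 'e', 'n', 'x' }

From B → e:
  - e is a terminal: add 'e' and stop
From B → C:
  - C is a non-terminal: add FIRST(C) \ {ε} = { '(', 'e', 'n', 'x' }
    C is not nullable, so stop
From B → n B:
  - n is a terminal: add 'n' and stop
From B → x x:
  - x is a terminal: add 'x' and stop

Collecting: FIRST(B) = { '(', 'e', 'n', 'x' }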